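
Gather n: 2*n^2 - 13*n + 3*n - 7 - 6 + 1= 2*n^2 - 10*n - 12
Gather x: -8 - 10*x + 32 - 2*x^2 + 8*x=-2*x^2 - 2*x + 24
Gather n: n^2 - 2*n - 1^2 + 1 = n^2 - 2*n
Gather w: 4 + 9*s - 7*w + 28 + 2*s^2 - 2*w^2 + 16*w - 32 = 2*s^2 + 9*s - 2*w^2 + 9*w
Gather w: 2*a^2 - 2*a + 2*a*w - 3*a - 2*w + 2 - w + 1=2*a^2 - 5*a + w*(2*a - 3) + 3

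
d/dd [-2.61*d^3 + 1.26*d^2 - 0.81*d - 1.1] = -7.83*d^2 + 2.52*d - 0.81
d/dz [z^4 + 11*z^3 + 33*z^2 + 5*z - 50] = 4*z^3 + 33*z^2 + 66*z + 5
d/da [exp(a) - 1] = exp(a)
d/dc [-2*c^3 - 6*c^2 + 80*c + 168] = -6*c^2 - 12*c + 80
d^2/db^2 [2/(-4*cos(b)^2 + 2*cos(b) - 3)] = 4*(-32*sin(b)^4 - 6*sin(b)^2 - 18*cos(b) + 3*cos(3*b) + 30)/(4*sin(b)^2 + 2*cos(b) - 7)^3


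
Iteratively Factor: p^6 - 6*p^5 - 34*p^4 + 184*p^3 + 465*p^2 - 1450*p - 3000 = (p - 5)*(p^5 - p^4 - 39*p^3 - 11*p^2 + 410*p + 600) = (p - 5)*(p + 3)*(p^4 - 4*p^3 - 27*p^2 + 70*p + 200) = (p - 5)*(p + 3)*(p + 4)*(p^3 - 8*p^2 + 5*p + 50) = (p - 5)^2*(p + 3)*(p + 4)*(p^2 - 3*p - 10) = (p - 5)^3*(p + 3)*(p + 4)*(p + 2)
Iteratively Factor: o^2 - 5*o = (o - 5)*(o)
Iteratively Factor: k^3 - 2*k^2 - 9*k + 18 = (k - 3)*(k^2 + k - 6) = (k - 3)*(k + 3)*(k - 2)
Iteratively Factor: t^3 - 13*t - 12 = (t + 3)*(t^2 - 3*t - 4) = (t - 4)*(t + 3)*(t + 1)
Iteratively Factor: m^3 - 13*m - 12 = (m - 4)*(m^2 + 4*m + 3) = (m - 4)*(m + 3)*(m + 1)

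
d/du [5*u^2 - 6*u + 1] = 10*u - 6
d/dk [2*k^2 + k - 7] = 4*k + 1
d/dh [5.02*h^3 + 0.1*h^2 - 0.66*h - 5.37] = 15.06*h^2 + 0.2*h - 0.66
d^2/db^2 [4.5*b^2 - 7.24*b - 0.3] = 9.00000000000000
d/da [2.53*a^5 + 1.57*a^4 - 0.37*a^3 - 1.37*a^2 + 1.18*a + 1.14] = 12.65*a^4 + 6.28*a^3 - 1.11*a^2 - 2.74*a + 1.18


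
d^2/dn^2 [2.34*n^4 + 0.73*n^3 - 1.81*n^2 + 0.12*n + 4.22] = 28.08*n^2 + 4.38*n - 3.62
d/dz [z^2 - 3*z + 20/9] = 2*z - 3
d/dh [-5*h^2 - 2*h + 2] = -10*h - 2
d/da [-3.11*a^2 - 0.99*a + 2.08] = -6.22*a - 0.99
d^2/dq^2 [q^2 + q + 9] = 2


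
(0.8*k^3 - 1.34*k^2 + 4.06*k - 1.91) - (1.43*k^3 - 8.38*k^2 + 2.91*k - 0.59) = -0.63*k^3 + 7.04*k^2 + 1.15*k - 1.32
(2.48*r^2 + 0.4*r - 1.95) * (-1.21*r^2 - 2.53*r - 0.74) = -3.0008*r^4 - 6.7584*r^3 - 0.4877*r^2 + 4.6375*r + 1.443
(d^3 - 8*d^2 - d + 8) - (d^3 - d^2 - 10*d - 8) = -7*d^2 + 9*d + 16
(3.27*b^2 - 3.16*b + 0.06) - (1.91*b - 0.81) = 3.27*b^2 - 5.07*b + 0.87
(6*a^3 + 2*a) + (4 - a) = 6*a^3 + a + 4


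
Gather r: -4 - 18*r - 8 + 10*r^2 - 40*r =10*r^2 - 58*r - 12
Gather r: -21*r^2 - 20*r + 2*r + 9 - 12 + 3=-21*r^2 - 18*r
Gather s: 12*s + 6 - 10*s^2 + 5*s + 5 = -10*s^2 + 17*s + 11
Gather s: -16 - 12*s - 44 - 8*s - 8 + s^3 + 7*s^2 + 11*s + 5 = s^3 + 7*s^2 - 9*s - 63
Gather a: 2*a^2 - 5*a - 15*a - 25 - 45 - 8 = 2*a^2 - 20*a - 78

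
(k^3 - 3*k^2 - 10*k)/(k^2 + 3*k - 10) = k*(k^2 - 3*k - 10)/(k^2 + 3*k - 10)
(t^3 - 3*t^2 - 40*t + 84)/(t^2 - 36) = (t^2 - 9*t + 14)/(t - 6)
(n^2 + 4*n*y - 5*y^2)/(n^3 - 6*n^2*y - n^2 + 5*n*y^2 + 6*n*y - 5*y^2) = (-n - 5*y)/(-n^2 + 5*n*y + n - 5*y)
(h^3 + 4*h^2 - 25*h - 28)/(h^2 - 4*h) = h + 8 + 7/h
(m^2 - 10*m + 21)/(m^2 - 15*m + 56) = (m - 3)/(m - 8)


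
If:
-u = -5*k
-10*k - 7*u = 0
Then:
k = 0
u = 0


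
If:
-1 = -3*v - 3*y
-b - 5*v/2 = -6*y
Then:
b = 17*y/2 - 5/6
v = 1/3 - y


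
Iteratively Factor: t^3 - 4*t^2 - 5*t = (t)*(t^2 - 4*t - 5) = t*(t + 1)*(t - 5)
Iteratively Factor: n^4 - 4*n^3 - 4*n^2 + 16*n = (n - 2)*(n^3 - 2*n^2 - 8*n) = (n - 4)*(n - 2)*(n^2 + 2*n) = n*(n - 4)*(n - 2)*(n + 2)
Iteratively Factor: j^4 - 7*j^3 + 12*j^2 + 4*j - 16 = (j - 4)*(j^3 - 3*j^2 + 4) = (j - 4)*(j - 2)*(j^2 - j - 2) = (j - 4)*(j - 2)^2*(j + 1)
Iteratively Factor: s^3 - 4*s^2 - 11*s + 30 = (s + 3)*(s^2 - 7*s + 10) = (s - 5)*(s + 3)*(s - 2)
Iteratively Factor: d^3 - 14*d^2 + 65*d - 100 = (d - 5)*(d^2 - 9*d + 20) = (d - 5)*(d - 4)*(d - 5)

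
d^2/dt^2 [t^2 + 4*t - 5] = 2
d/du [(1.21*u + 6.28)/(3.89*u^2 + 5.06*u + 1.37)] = (4.7069*u^2 + 6.1226*u - (1.21*u + 6.28)*(7.78*u + 5.06) + 1.6577)/(3.89*u^2 + 5.06*u + 1.37)^2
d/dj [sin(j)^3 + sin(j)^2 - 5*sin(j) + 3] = (3*sin(j)^2 + 2*sin(j) - 5)*cos(j)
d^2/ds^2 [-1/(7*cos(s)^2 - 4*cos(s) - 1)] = (-196*sin(s)^4 + 142*sin(s)^2 - 101*cos(s) + 21*cos(3*s) + 100)/(7*sin(s)^2 + 4*cos(s) - 6)^3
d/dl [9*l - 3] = 9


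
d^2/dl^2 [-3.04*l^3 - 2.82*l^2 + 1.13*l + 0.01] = -18.24*l - 5.64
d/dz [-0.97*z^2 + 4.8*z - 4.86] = 4.8 - 1.94*z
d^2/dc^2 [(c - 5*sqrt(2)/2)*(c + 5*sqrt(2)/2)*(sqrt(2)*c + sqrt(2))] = sqrt(2)*(6*c + 2)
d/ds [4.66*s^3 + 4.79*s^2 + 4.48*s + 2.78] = 13.98*s^2 + 9.58*s + 4.48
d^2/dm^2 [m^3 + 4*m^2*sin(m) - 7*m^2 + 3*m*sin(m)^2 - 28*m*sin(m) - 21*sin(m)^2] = -4*m^2*sin(m) + 28*m*sin(m) + 16*m*cos(m) + 6*m*cos(2*m) + 6*m + 8*sin(m) + 6*sin(2*m) - 56*cos(m) - 42*cos(2*m) - 14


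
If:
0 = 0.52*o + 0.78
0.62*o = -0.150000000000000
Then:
No Solution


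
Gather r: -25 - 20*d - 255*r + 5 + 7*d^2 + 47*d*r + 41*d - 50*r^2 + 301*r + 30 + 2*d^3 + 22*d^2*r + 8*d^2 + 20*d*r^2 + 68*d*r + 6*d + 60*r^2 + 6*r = 2*d^3 + 15*d^2 + 27*d + r^2*(20*d + 10) + r*(22*d^2 + 115*d + 52) + 10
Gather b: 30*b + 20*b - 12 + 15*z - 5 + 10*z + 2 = 50*b + 25*z - 15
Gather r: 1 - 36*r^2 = 1 - 36*r^2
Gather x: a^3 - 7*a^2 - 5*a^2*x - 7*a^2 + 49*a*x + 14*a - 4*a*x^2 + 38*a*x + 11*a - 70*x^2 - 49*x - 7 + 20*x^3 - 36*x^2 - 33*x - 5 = a^3 - 14*a^2 + 25*a + 20*x^3 + x^2*(-4*a - 106) + x*(-5*a^2 + 87*a - 82) - 12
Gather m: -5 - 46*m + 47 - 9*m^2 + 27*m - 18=-9*m^2 - 19*m + 24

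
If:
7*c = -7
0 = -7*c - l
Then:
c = -1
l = 7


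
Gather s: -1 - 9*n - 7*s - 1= -9*n - 7*s - 2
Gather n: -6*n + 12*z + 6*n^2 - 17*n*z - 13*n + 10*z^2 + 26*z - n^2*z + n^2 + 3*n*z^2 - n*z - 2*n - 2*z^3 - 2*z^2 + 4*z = n^2*(7 - z) + n*(3*z^2 - 18*z - 21) - 2*z^3 + 8*z^2 + 42*z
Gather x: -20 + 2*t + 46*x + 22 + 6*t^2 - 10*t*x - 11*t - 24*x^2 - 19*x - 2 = 6*t^2 - 9*t - 24*x^2 + x*(27 - 10*t)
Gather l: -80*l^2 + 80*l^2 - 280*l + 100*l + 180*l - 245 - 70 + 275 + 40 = 0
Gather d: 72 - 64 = 8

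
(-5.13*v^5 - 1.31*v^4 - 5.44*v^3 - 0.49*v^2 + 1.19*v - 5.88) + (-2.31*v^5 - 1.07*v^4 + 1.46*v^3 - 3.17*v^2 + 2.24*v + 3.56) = -7.44*v^5 - 2.38*v^4 - 3.98*v^3 - 3.66*v^2 + 3.43*v - 2.32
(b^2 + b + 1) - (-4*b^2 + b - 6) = 5*b^2 + 7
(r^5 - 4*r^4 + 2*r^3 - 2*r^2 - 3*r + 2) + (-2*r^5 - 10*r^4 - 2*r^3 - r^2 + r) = -r^5 - 14*r^4 - 3*r^2 - 2*r + 2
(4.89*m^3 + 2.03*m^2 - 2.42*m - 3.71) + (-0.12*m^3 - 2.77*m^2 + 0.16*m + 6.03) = 4.77*m^3 - 0.74*m^2 - 2.26*m + 2.32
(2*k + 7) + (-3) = 2*k + 4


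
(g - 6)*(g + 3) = g^2 - 3*g - 18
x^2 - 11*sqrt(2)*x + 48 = (x - 8*sqrt(2))*(x - 3*sqrt(2))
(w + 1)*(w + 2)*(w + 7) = w^3 + 10*w^2 + 23*w + 14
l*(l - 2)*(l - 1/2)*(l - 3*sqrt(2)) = l^4 - 3*sqrt(2)*l^3 - 5*l^3/2 + l^2 + 15*sqrt(2)*l^2/2 - 3*sqrt(2)*l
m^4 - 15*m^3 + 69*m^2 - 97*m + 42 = (m - 7)*(m - 6)*(m - 1)^2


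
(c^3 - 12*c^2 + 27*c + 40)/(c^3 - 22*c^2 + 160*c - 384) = (c^2 - 4*c - 5)/(c^2 - 14*c + 48)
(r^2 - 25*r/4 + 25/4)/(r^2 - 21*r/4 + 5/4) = (4*r - 5)/(4*r - 1)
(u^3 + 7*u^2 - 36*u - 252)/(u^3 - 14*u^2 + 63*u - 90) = (u^2 + 13*u + 42)/(u^2 - 8*u + 15)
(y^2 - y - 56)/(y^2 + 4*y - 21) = (y - 8)/(y - 3)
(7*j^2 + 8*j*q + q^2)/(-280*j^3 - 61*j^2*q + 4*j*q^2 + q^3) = (j + q)/(-40*j^2 - 3*j*q + q^2)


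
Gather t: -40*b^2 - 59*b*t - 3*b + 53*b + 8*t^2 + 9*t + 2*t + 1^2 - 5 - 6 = -40*b^2 + 50*b + 8*t^2 + t*(11 - 59*b) - 10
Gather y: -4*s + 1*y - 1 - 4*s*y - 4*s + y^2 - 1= -8*s + y^2 + y*(1 - 4*s) - 2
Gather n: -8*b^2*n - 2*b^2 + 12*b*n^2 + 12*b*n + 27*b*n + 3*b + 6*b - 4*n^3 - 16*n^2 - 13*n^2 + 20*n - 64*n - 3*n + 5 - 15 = -2*b^2 + 9*b - 4*n^3 + n^2*(12*b - 29) + n*(-8*b^2 + 39*b - 47) - 10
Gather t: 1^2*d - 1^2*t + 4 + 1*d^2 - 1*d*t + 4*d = d^2 + 5*d + t*(-d - 1) + 4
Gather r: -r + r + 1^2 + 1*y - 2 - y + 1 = 0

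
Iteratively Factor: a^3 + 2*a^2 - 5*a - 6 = (a + 1)*(a^2 + a - 6) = (a + 1)*(a + 3)*(a - 2)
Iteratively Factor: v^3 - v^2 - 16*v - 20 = (v - 5)*(v^2 + 4*v + 4) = (v - 5)*(v + 2)*(v + 2)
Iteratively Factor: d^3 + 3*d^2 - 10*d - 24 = (d - 3)*(d^2 + 6*d + 8) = (d - 3)*(d + 4)*(d + 2)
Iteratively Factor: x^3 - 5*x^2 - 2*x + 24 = (x + 2)*(x^2 - 7*x + 12) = (x - 3)*(x + 2)*(x - 4)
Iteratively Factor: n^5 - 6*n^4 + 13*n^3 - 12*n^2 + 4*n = (n - 2)*(n^4 - 4*n^3 + 5*n^2 - 2*n) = (n - 2)^2*(n^3 - 2*n^2 + n) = (n - 2)^2*(n - 1)*(n^2 - n) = (n - 2)^2*(n - 1)^2*(n)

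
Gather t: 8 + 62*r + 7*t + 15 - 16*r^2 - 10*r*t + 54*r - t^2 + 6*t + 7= -16*r^2 + 116*r - t^2 + t*(13 - 10*r) + 30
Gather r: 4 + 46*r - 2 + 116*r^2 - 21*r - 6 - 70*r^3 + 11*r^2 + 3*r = -70*r^3 + 127*r^2 + 28*r - 4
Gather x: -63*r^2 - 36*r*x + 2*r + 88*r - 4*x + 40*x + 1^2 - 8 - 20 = -63*r^2 + 90*r + x*(36 - 36*r) - 27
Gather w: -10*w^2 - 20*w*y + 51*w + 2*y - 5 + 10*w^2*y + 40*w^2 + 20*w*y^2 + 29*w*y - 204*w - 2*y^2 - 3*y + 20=w^2*(10*y + 30) + w*(20*y^2 + 9*y - 153) - 2*y^2 - y + 15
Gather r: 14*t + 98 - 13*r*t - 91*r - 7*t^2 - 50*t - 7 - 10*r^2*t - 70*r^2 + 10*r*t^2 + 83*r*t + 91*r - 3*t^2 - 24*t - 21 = r^2*(-10*t - 70) + r*(10*t^2 + 70*t) - 10*t^2 - 60*t + 70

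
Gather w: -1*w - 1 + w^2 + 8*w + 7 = w^2 + 7*w + 6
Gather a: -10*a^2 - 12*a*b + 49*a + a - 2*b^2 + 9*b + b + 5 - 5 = -10*a^2 + a*(50 - 12*b) - 2*b^2 + 10*b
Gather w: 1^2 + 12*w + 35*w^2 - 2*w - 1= 35*w^2 + 10*w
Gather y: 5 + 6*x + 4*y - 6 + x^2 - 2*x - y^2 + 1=x^2 + 4*x - y^2 + 4*y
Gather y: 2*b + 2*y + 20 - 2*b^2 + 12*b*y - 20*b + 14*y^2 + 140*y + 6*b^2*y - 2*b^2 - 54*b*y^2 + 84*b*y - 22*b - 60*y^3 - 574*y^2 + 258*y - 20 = -4*b^2 - 40*b - 60*y^3 + y^2*(-54*b - 560) + y*(6*b^2 + 96*b + 400)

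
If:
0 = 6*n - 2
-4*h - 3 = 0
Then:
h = -3/4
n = 1/3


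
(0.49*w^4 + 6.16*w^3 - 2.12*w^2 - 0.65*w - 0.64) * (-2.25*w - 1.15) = -1.1025*w^5 - 14.4235*w^4 - 2.314*w^3 + 3.9005*w^2 + 2.1875*w + 0.736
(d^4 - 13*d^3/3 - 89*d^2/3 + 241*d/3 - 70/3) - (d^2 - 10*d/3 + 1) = d^4 - 13*d^3/3 - 92*d^2/3 + 251*d/3 - 73/3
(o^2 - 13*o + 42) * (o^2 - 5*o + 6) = o^4 - 18*o^3 + 113*o^2 - 288*o + 252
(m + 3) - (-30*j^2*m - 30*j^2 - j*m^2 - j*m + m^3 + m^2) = 30*j^2*m + 30*j^2 + j*m^2 + j*m - m^3 - m^2 + m + 3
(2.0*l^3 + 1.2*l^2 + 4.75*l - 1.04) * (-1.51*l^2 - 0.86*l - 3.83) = -3.02*l^5 - 3.532*l^4 - 15.8645*l^3 - 7.1106*l^2 - 17.2981*l + 3.9832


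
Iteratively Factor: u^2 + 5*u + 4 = (u + 4)*(u + 1)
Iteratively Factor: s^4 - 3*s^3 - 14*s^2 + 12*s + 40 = (s + 2)*(s^3 - 5*s^2 - 4*s + 20) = (s + 2)^2*(s^2 - 7*s + 10) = (s - 2)*(s + 2)^2*(s - 5)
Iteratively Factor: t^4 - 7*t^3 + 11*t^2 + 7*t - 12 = (t + 1)*(t^3 - 8*t^2 + 19*t - 12) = (t - 4)*(t + 1)*(t^2 - 4*t + 3) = (t - 4)*(t - 3)*(t + 1)*(t - 1)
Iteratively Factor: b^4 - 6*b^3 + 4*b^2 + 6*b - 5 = (b + 1)*(b^3 - 7*b^2 + 11*b - 5) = (b - 5)*(b + 1)*(b^2 - 2*b + 1) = (b - 5)*(b - 1)*(b + 1)*(b - 1)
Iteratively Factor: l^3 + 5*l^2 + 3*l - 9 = (l - 1)*(l^2 + 6*l + 9) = (l - 1)*(l + 3)*(l + 3)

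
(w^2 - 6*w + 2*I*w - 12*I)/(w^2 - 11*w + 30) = (w + 2*I)/(w - 5)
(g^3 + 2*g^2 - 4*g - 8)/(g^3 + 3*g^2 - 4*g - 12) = (g + 2)/(g + 3)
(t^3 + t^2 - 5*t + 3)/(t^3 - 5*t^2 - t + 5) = (t^2 + 2*t - 3)/(t^2 - 4*t - 5)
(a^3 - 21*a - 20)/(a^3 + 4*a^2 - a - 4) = (a - 5)/(a - 1)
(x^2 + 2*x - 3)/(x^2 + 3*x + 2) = (x^2 + 2*x - 3)/(x^2 + 3*x + 2)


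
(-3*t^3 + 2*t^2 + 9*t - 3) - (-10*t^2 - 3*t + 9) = -3*t^3 + 12*t^2 + 12*t - 12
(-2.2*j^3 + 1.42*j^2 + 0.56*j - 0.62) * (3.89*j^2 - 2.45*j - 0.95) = -8.558*j^5 + 10.9138*j^4 + 0.7894*j^3 - 5.1328*j^2 + 0.987*j + 0.589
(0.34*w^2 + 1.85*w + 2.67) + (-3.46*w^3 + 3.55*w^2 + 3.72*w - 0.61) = -3.46*w^3 + 3.89*w^2 + 5.57*w + 2.06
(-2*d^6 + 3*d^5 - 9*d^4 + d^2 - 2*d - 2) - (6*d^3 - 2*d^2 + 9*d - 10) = -2*d^6 + 3*d^5 - 9*d^4 - 6*d^3 + 3*d^2 - 11*d + 8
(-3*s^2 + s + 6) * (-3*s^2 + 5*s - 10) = 9*s^4 - 18*s^3 + 17*s^2 + 20*s - 60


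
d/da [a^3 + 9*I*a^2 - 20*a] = 3*a^2 + 18*I*a - 20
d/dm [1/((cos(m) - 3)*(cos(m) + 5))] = 2*(cos(m) + 1)*sin(m)/((cos(m) - 3)^2*(cos(m) + 5)^2)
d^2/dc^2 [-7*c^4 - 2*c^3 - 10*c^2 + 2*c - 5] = -84*c^2 - 12*c - 20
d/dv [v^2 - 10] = 2*v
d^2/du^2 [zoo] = 0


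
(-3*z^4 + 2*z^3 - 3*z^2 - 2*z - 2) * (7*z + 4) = -21*z^5 + 2*z^4 - 13*z^3 - 26*z^2 - 22*z - 8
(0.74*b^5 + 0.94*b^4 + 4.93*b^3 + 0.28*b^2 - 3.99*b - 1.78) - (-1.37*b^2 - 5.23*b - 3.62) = 0.74*b^5 + 0.94*b^4 + 4.93*b^3 + 1.65*b^2 + 1.24*b + 1.84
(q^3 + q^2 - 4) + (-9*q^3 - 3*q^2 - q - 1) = -8*q^3 - 2*q^2 - q - 5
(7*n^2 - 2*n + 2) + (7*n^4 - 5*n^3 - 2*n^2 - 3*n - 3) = 7*n^4 - 5*n^3 + 5*n^2 - 5*n - 1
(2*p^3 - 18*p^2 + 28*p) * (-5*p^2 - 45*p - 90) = -10*p^5 + 490*p^3 + 360*p^2 - 2520*p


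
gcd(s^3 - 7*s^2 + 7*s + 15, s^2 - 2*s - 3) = s^2 - 2*s - 3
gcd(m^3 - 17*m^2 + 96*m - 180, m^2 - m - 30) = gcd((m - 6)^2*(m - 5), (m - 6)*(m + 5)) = m - 6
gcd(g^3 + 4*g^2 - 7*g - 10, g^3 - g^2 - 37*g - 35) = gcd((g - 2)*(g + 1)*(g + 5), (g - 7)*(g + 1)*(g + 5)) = g^2 + 6*g + 5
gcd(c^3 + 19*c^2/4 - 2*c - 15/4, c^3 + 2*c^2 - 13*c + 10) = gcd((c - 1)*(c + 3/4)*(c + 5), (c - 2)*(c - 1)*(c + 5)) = c^2 + 4*c - 5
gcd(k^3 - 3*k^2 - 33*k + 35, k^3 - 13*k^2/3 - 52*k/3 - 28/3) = k - 7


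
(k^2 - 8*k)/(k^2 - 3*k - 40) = k/(k + 5)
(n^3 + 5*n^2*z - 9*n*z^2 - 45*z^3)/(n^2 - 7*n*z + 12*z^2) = (-n^2 - 8*n*z - 15*z^2)/(-n + 4*z)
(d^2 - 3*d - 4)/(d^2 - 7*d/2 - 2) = 2*(d + 1)/(2*d + 1)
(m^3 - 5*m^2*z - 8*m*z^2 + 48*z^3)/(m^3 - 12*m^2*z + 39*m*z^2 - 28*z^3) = (m^2 - m*z - 12*z^2)/(m^2 - 8*m*z + 7*z^2)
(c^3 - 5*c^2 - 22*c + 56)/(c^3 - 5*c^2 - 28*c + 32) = (c^2 - 9*c + 14)/(c^2 - 9*c + 8)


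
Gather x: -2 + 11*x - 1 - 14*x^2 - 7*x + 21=-14*x^2 + 4*x + 18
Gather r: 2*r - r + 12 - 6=r + 6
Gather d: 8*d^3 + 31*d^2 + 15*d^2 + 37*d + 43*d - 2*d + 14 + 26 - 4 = 8*d^3 + 46*d^2 + 78*d + 36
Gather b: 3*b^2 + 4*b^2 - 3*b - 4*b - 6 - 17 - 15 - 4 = 7*b^2 - 7*b - 42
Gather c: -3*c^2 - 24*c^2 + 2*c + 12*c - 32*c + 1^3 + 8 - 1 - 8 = -27*c^2 - 18*c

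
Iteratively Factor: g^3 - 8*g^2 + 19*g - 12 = (g - 3)*(g^2 - 5*g + 4) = (g - 4)*(g - 3)*(g - 1)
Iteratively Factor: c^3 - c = (c + 1)*(c^2 - c) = (c - 1)*(c + 1)*(c)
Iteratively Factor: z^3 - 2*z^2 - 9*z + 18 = (z - 3)*(z^2 + z - 6) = (z - 3)*(z - 2)*(z + 3)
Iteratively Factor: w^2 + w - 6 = (w - 2)*(w + 3)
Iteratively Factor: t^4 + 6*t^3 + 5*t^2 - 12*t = (t + 4)*(t^3 + 2*t^2 - 3*t) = (t - 1)*(t + 4)*(t^2 + 3*t) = t*(t - 1)*(t + 4)*(t + 3)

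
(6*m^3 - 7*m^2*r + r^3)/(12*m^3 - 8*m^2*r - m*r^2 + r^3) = (-m + r)/(-2*m + r)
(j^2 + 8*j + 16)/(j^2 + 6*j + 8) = (j + 4)/(j + 2)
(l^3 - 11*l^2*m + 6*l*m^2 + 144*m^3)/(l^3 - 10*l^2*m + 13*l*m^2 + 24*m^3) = (l^2 - 3*l*m - 18*m^2)/(l^2 - 2*l*m - 3*m^2)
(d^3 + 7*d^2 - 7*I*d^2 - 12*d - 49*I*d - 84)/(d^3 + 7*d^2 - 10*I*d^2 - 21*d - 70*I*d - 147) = (d - 4*I)/(d - 7*I)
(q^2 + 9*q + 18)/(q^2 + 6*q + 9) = (q + 6)/(q + 3)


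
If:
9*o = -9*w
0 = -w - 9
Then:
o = 9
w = -9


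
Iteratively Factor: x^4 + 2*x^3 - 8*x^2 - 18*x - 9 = (x + 1)*(x^3 + x^2 - 9*x - 9) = (x + 1)^2*(x^2 - 9) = (x - 3)*(x + 1)^2*(x + 3)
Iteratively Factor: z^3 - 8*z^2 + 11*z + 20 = (z - 5)*(z^2 - 3*z - 4) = (z - 5)*(z + 1)*(z - 4)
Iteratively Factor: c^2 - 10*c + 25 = (c - 5)*(c - 5)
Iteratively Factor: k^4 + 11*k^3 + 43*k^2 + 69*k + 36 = (k + 4)*(k^3 + 7*k^2 + 15*k + 9) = (k + 3)*(k + 4)*(k^2 + 4*k + 3) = (k + 1)*(k + 3)*(k + 4)*(k + 3)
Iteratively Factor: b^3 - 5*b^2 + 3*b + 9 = (b - 3)*(b^2 - 2*b - 3) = (b - 3)^2*(b + 1)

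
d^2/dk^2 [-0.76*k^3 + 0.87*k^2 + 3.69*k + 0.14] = 1.74 - 4.56*k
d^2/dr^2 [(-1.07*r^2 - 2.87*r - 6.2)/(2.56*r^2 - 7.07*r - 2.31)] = (7.105427357601e-15*r^4 - 76.349952*r^3 - 281.759232*r^2 + 571.458048*r - 610.816696)/(16.777216*r^6 - 139.001856*r^5 + 338.467584*r^4 - 102.538331*r^3 - 305.414109*r^2 - 113.178681*r - 12.326391)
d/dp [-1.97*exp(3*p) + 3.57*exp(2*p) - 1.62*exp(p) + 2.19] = (-5.91*exp(2*p) + 7.14*exp(p) - 1.62)*exp(p)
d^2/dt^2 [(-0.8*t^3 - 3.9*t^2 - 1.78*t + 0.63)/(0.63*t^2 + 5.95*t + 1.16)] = (7.105427357601e-15*t^4 - 27.6493839999999*t^3 - 14.5285979999999*t^2 + 15.515394*t + 57.761782)/(0.250047*t^6 + 7.084665*t^5 + 68.291937*t^4 + 236.734435*t^3 + 125.743884*t^2 + 24.01896*t + 1.560896)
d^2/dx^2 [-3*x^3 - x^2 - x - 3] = -18*x - 2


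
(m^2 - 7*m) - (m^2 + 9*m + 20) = -16*m - 20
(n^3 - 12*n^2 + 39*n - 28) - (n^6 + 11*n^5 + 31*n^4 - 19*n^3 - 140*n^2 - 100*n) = -n^6 - 11*n^5 - 31*n^4 + 20*n^3 + 128*n^2 + 139*n - 28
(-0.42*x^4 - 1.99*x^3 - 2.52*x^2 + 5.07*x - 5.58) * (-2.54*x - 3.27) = 1.0668*x^5 + 6.428*x^4 + 12.9081*x^3 - 4.6374*x^2 - 2.4057*x + 18.2466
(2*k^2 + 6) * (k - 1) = 2*k^3 - 2*k^2 + 6*k - 6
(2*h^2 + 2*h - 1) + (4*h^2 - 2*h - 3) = 6*h^2 - 4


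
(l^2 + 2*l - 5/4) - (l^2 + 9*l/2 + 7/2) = -5*l/2 - 19/4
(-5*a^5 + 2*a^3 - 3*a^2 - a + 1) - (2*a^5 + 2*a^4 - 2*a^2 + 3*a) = -7*a^5 - 2*a^4 + 2*a^3 - a^2 - 4*a + 1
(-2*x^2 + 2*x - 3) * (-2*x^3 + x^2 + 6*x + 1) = 4*x^5 - 6*x^4 - 4*x^3 + 7*x^2 - 16*x - 3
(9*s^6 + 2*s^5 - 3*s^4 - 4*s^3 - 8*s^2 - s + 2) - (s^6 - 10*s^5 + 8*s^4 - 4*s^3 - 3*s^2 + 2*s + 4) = 8*s^6 + 12*s^5 - 11*s^4 - 5*s^2 - 3*s - 2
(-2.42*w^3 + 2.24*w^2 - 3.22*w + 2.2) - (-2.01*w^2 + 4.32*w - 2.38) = -2.42*w^3 + 4.25*w^2 - 7.54*w + 4.58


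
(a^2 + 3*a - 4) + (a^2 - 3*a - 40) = 2*a^2 - 44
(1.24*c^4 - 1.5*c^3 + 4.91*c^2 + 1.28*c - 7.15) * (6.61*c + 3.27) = 8.1964*c^5 - 5.8602*c^4 + 27.5501*c^3 + 24.5165*c^2 - 43.0759*c - 23.3805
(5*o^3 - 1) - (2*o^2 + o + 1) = 5*o^3 - 2*o^2 - o - 2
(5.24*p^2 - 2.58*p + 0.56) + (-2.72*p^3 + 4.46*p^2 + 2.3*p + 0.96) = -2.72*p^3 + 9.7*p^2 - 0.28*p + 1.52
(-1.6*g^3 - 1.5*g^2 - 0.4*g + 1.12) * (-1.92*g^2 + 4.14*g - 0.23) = 3.072*g^5 - 3.744*g^4 - 5.074*g^3 - 3.4614*g^2 + 4.7288*g - 0.2576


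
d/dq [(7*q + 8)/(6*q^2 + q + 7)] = (42*q^2 + 7*q - (7*q + 8)*(12*q + 1) + 49)/(6*q^2 + q + 7)^2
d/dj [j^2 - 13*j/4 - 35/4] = 2*j - 13/4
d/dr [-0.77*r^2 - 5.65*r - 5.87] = -1.54*r - 5.65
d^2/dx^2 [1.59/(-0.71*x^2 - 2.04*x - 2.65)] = (1.603038*x^2 + 4.605912*x - 1.59*(1.42*x + 2.04)*(2.84*x + 4.08) + 5.98317)/(0.71*x^2 + 2.04*x + 2.65)^3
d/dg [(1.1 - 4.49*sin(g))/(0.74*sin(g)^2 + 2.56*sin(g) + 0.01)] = (3.3226*sin(g)^2 - 1.628*sin(g) - 2.8609)*cos(g)/(0.5476*sin(g)^4 + 3.7888*sin(g)^3 + 6.5684*sin(g)^2 + 0.0512*sin(g) + 0.0001)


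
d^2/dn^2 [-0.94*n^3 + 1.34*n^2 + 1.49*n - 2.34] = 2.68 - 5.64*n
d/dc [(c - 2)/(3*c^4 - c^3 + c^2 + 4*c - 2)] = (3*c^4 - c^3 + c^2 + 4*c - (c - 2)*(12*c^3 - 3*c^2 + 2*c + 4) - 2)/(3*c^4 - c^3 + c^2 + 4*c - 2)^2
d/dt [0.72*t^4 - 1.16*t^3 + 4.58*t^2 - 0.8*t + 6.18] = 2.88*t^3 - 3.48*t^2 + 9.16*t - 0.8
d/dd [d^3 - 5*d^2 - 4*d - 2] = 3*d^2 - 10*d - 4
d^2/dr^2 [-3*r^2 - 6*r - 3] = -6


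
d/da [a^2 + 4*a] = 2*a + 4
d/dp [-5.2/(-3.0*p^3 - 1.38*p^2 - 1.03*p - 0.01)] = (-46.8*p^2 - 14.352*p - 5.356)/(3.0*p^3 + 1.38*p^2 + 1.03*p + 0.01)^2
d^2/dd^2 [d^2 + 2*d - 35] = 2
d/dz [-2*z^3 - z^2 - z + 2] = -6*z^2 - 2*z - 1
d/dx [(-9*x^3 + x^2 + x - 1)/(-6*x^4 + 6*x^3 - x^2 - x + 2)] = (-54*x^6 + 12*x^5 + 21*x^4 - 18*x^3 - 36*x^2 + 2*x + 1)/(36*x^8 - 72*x^7 + 48*x^6 - 35*x^4 + 26*x^3 - 3*x^2 - 4*x + 4)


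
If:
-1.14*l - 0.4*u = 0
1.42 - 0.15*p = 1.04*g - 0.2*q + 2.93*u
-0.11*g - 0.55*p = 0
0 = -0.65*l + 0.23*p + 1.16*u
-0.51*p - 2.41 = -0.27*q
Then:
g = 2.71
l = -0.03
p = -0.54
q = 7.90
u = 0.09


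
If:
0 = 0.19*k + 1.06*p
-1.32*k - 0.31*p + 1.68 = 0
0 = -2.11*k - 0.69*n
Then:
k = 1.33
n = -4.06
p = -0.24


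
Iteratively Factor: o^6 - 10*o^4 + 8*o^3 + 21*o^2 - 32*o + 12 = (o - 1)*(o^5 + o^4 - 9*o^3 - o^2 + 20*o - 12) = (o - 1)*(o + 2)*(o^4 - o^3 - 7*o^2 + 13*o - 6) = (o - 1)^2*(o + 2)*(o^3 - 7*o + 6) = (o - 1)^3*(o + 2)*(o^2 + o - 6) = (o - 1)^3*(o + 2)*(o + 3)*(o - 2)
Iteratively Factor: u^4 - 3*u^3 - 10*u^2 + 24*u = (u - 2)*(u^3 - u^2 - 12*u) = u*(u - 2)*(u^2 - u - 12) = u*(u - 4)*(u - 2)*(u + 3)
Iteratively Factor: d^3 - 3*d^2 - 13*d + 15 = (d + 3)*(d^2 - 6*d + 5) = (d - 1)*(d + 3)*(d - 5)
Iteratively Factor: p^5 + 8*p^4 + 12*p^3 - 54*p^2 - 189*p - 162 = (p + 3)*(p^4 + 5*p^3 - 3*p^2 - 45*p - 54) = (p + 2)*(p + 3)*(p^3 + 3*p^2 - 9*p - 27) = (p + 2)*(p + 3)^2*(p^2 - 9) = (p - 3)*(p + 2)*(p + 3)^2*(p + 3)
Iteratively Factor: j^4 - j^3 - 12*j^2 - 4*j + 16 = (j + 2)*(j^3 - 3*j^2 - 6*j + 8) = (j - 1)*(j + 2)*(j^2 - 2*j - 8) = (j - 4)*(j - 1)*(j + 2)*(j + 2)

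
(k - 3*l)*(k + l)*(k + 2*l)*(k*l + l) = k^4*l + k^3*l - 7*k^2*l^3 - 6*k*l^4 - 7*k*l^3 - 6*l^4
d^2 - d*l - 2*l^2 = (d - 2*l)*(d + l)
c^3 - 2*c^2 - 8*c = c*(c - 4)*(c + 2)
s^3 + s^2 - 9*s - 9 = (s - 3)*(s + 1)*(s + 3)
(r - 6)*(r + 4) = r^2 - 2*r - 24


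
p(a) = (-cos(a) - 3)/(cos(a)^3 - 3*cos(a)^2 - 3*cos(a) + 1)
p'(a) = (-cos(a) - 3)*(3*sin(a)*cos(a)^2 - 6*sin(a)*cos(a) - 3*sin(a))/(cos(a)^3 - 3*cos(a)^2 - 3*cos(a) + 1)^2 + sin(a)/(cos(a)^3 - 3*cos(a)^2 - 3*cos(a) + 1)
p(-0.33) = 1.07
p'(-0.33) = -0.48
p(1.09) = 3.72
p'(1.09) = 17.26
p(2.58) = -2.75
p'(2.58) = -7.22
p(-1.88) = -1.68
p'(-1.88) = -1.48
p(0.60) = 1.29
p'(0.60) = 1.27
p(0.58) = 1.27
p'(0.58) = 1.18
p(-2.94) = -16.97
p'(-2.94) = 162.65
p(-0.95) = 2.29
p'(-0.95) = -6.01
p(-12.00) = 1.25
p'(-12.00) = 1.12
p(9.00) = -4.29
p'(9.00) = -17.18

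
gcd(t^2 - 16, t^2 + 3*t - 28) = t - 4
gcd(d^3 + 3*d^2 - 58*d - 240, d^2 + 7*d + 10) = d + 5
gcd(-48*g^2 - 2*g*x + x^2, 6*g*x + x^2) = 6*g + x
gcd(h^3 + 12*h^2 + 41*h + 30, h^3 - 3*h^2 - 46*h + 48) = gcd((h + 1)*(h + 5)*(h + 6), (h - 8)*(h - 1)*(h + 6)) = h + 6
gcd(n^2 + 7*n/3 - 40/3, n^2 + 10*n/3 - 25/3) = n + 5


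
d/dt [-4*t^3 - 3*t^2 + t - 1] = -12*t^2 - 6*t + 1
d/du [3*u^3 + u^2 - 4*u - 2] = 9*u^2 + 2*u - 4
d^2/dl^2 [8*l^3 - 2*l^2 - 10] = 48*l - 4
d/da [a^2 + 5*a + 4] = 2*a + 5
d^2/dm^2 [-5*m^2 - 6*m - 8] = -10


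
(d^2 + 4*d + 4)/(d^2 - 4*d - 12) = (d + 2)/(d - 6)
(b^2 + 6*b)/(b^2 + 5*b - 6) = b/(b - 1)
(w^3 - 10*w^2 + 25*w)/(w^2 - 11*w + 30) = w*(w - 5)/(w - 6)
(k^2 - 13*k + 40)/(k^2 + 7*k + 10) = (k^2 - 13*k + 40)/(k^2 + 7*k + 10)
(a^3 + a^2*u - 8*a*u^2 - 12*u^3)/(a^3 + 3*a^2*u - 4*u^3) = (-a + 3*u)/(-a + u)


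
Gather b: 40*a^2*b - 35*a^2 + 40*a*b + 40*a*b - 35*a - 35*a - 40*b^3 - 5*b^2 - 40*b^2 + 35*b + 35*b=-35*a^2 - 70*a - 40*b^3 - 45*b^2 + b*(40*a^2 + 80*a + 70)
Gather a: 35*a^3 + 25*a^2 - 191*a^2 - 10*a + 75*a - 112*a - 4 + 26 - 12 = 35*a^3 - 166*a^2 - 47*a + 10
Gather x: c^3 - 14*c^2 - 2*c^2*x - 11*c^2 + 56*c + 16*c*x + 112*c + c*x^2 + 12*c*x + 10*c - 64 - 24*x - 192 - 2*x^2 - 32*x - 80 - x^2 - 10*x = c^3 - 25*c^2 + 178*c + x^2*(c - 3) + x*(-2*c^2 + 28*c - 66) - 336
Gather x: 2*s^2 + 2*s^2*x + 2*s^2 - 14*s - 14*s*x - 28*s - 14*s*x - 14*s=4*s^2 - 56*s + x*(2*s^2 - 28*s)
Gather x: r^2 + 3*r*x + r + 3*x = r^2 + r + x*(3*r + 3)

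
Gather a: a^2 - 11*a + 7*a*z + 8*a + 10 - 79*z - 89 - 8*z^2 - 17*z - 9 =a^2 + a*(7*z - 3) - 8*z^2 - 96*z - 88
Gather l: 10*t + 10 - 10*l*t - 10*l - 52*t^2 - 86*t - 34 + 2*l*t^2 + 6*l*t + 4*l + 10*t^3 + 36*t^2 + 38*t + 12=l*(2*t^2 - 4*t - 6) + 10*t^3 - 16*t^2 - 38*t - 12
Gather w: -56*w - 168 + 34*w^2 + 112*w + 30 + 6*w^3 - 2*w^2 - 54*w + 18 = 6*w^3 + 32*w^2 + 2*w - 120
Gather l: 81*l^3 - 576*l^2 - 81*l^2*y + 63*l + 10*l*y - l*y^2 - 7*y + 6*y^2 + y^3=81*l^3 + l^2*(-81*y - 576) + l*(-y^2 + 10*y + 63) + y^3 + 6*y^2 - 7*y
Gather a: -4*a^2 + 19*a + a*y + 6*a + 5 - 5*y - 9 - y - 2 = -4*a^2 + a*(y + 25) - 6*y - 6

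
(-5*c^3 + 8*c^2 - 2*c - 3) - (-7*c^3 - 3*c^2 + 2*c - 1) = 2*c^3 + 11*c^2 - 4*c - 2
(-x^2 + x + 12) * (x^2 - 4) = -x^4 + x^3 + 16*x^2 - 4*x - 48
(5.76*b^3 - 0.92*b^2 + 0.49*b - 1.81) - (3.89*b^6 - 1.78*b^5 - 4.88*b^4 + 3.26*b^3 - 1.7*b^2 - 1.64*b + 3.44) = -3.89*b^6 + 1.78*b^5 + 4.88*b^4 + 2.5*b^3 + 0.78*b^2 + 2.13*b - 5.25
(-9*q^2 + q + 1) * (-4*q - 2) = 36*q^3 + 14*q^2 - 6*q - 2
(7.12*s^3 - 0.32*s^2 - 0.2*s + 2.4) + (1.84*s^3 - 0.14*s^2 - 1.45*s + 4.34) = 8.96*s^3 - 0.46*s^2 - 1.65*s + 6.74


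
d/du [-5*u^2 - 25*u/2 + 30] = -10*u - 25/2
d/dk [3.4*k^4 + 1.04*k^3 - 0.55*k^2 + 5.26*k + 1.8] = 13.6*k^3 + 3.12*k^2 - 1.1*k + 5.26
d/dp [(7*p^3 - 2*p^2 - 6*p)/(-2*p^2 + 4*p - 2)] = (-7*p^3 + 21*p^2 - 10*p - 6)/(2*(p^3 - 3*p^2 + 3*p - 1))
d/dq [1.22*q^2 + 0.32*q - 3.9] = 2.44*q + 0.32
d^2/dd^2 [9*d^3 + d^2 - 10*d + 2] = 54*d + 2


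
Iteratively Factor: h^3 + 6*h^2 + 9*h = (h + 3)*(h^2 + 3*h) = h*(h + 3)*(h + 3)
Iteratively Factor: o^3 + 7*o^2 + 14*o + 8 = (o + 2)*(o^2 + 5*o + 4) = (o + 2)*(o + 4)*(o + 1)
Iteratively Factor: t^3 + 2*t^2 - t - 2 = (t - 1)*(t^2 + 3*t + 2) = (t - 1)*(t + 2)*(t + 1)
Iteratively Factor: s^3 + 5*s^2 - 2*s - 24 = (s + 4)*(s^2 + s - 6) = (s - 2)*(s + 4)*(s + 3)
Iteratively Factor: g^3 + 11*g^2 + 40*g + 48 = (g + 4)*(g^2 + 7*g + 12) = (g + 3)*(g + 4)*(g + 4)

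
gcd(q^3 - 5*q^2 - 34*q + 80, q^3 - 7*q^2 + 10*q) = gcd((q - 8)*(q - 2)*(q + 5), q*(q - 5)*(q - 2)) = q - 2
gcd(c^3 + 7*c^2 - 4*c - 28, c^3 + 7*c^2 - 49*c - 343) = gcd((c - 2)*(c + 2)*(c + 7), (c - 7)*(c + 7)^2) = c + 7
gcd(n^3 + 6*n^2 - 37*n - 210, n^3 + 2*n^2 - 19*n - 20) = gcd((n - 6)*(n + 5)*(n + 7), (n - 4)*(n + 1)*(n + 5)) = n + 5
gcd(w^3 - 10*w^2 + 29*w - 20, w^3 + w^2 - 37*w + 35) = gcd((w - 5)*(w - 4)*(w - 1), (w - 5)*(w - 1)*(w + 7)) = w^2 - 6*w + 5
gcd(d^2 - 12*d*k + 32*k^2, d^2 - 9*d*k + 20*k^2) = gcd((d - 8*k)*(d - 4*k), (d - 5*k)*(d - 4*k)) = d - 4*k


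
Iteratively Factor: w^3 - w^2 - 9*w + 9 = (w - 1)*(w^2 - 9) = (w - 1)*(w + 3)*(w - 3)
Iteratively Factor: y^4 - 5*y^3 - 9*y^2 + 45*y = (y - 5)*(y^3 - 9*y) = y*(y - 5)*(y^2 - 9) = y*(y - 5)*(y - 3)*(y + 3)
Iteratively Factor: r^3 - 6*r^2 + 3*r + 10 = (r - 5)*(r^2 - r - 2) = (r - 5)*(r + 1)*(r - 2)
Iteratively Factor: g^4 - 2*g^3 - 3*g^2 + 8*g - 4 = (g - 2)*(g^3 - 3*g + 2) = (g - 2)*(g - 1)*(g^2 + g - 2) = (g - 2)*(g - 1)^2*(g + 2)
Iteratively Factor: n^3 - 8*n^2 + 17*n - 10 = (n - 1)*(n^2 - 7*n + 10) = (n - 5)*(n - 1)*(n - 2)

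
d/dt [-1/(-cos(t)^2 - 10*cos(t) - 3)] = 2*(cos(t) + 5)*sin(t)/(cos(t)^2 + 10*cos(t) + 3)^2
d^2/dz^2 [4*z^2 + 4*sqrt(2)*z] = 8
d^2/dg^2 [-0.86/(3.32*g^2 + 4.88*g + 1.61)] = (18.958528*g^2 + 27.866752*g - 0.86*(6.64*g + 4.88)*(13.28*g + 9.76) + 9.193744)/(3.32*g^2 + 4.88*g + 1.61)^3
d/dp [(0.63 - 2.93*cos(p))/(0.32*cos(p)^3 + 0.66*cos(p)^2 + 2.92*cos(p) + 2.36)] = (-1.8752*cos(p)^3 - 1.329*cos(p)^2 + 0.8316*cos(p) + 8.7544)*sin(p)/(0.1024*cos(p)^6 + 0.4224*cos(p)^5 + 2.3044*cos(p)^4 + 5.3648*cos(p)^3 + 11.6416*cos(p)^2 + 13.7824*cos(p) + 5.5696)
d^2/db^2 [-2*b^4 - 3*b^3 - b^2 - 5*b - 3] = -24*b^2 - 18*b - 2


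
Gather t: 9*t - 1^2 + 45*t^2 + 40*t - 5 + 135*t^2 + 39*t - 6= 180*t^2 + 88*t - 12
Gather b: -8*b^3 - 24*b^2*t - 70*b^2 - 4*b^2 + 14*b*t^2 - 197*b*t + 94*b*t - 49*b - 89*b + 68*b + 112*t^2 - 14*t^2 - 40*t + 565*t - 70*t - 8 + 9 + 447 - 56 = -8*b^3 + b^2*(-24*t - 74) + b*(14*t^2 - 103*t - 70) + 98*t^2 + 455*t + 392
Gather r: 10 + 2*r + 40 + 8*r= 10*r + 50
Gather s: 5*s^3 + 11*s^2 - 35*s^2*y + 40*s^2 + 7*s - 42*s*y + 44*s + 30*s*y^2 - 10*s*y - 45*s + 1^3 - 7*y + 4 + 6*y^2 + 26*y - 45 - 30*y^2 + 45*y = 5*s^3 + s^2*(51 - 35*y) + s*(30*y^2 - 52*y + 6) - 24*y^2 + 64*y - 40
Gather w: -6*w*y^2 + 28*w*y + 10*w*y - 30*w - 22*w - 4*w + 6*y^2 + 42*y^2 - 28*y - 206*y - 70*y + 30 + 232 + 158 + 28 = w*(-6*y^2 + 38*y - 56) + 48*y^2 - 304*y + 448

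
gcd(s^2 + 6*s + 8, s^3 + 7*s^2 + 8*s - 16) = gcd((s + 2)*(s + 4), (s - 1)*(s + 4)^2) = s + 4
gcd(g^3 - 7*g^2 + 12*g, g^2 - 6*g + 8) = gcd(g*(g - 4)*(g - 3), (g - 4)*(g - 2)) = g - 4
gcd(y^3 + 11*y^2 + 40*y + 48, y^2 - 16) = y + 4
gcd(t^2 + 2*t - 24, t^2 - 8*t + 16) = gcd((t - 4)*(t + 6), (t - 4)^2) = t - 4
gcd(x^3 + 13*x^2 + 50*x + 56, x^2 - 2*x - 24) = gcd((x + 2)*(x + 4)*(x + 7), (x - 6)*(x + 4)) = x + 4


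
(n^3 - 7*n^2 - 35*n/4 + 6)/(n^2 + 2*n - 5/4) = (2*n^2 - 13*n - 24)/(2*n + 5)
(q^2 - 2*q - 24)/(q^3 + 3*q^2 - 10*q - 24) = (q - 6)/(q^2 - q - 6)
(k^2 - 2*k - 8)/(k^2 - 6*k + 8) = (k + 2)/(k - 2)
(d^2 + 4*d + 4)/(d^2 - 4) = (d + 2)/(d - 2)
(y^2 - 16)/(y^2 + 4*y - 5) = (y^2 - 16)/(y^2 + 4*y - 5)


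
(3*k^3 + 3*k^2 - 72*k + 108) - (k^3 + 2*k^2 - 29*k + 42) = 2*k^3 + k^2 - 43*k + 66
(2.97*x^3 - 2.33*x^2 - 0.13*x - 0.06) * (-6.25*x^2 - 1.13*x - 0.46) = -18.5625*x^5 + 11.2064*x^4 + 2.0792*x^3 + 1.5937*x^2 + 0.1276*x + 0.0276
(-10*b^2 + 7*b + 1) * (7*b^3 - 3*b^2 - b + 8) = -70*b^5 + 79*b^4 - 4*b^3 - 90*b^2 + 55*b + 8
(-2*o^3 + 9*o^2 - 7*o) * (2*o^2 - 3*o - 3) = -4*o^5 + 24*o^4 - 35*o^3 - 6*o^2 + 21*o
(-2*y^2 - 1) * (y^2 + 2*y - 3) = -2*y^4 - 4*y^3 + 5*y^2 - 2*y + 3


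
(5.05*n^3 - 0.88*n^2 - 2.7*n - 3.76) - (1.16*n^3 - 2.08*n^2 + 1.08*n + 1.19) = 3.89*n^3 + 1.2*n^2 - 3.78*n - 4.95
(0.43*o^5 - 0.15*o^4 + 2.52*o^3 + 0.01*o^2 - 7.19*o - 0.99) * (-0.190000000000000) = -0.0817*o^5 + 0.0285*o^4 - 0.4788*o^3 - 0.0019*o^2 + 1.3661*o + 0.1881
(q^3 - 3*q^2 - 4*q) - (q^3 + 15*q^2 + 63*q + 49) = -18*q^2 - 67*q - 49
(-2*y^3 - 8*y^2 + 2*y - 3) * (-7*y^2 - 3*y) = 14*y^5 + 62*y^4 + 10*y^3 + 15*y^2 + 9*y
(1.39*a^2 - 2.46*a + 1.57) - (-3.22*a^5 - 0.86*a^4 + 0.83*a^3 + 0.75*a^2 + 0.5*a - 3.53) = 3.22*a^5 + 0.86*a^4 - 0.83*a^3 + 0.64*a^2 - 2.96*a + 5.1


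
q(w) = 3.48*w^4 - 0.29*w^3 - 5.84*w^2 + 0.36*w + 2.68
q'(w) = 13.92*w^3 - 0.87*w^2 - 11.68*w + 0.36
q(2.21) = 54.84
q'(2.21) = 120.55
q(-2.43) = 92.82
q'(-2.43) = -176.13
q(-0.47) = 1.42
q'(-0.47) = 4.21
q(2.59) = 115.99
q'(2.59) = 206.12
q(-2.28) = 68.98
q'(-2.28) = -142.52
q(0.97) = 0.35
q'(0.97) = 0.92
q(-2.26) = 66.17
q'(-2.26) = -138.37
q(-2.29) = 70.41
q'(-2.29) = -144.62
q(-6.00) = 4363.00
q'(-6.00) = -2967.60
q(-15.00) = 175837.03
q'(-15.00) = -47000.19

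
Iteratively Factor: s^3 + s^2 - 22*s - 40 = (s + 2)*(s^2 - s - 20) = (s - 5)*(s + 2)*(s + 4)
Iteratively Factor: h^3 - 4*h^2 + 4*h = (h - 2)*(h^2 - 2*h) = h*(h - 2)*(h - 2)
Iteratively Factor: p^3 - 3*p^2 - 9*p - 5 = (p + 1)*(p^2 - 4*p - 5) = (p - 5)*(p + 1)*(p + 1)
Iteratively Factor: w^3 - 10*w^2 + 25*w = (w - 5)*(w^2 - 5*w) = (w - 5)^2*(w)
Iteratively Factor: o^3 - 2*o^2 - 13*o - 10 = (o + 1)*(o^2 - 3*o - 10) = (o - 5)*(o + 1)*(o + 2)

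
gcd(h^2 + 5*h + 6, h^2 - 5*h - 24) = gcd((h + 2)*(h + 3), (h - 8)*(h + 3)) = h + 3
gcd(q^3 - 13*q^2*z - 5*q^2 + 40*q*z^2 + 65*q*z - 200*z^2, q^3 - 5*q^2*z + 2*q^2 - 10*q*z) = -q + 5*z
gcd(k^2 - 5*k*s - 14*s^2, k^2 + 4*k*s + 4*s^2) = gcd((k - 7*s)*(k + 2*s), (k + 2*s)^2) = k + 2*s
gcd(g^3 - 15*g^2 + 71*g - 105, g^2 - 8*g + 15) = g^2 - 8*g + 15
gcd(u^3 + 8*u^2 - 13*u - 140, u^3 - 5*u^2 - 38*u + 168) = u - 4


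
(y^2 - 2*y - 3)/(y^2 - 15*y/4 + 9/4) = 4*(y + 1)/(4*y - 3)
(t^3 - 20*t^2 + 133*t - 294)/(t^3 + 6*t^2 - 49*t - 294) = (t^2 - 13*t + 42)/(t^2 + 13*t + 42)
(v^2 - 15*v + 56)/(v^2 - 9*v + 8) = (v - 7)/(v - 1)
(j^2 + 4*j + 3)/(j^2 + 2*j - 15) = (j^2 + 4*j + 3)/(j^2 + 2*j - 15)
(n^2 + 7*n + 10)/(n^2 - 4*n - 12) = (n + 5)/(n - 6)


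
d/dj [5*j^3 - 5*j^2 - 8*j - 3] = 15*j^2 - 10*j - 8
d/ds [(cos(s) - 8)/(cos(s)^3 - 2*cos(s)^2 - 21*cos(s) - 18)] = (67*cos(s)/2 - 13*cos(2*s) + cos(3*s)/2 + 173)*sin(s)/((cos(s) - 6)^2*(cos(s) + 1)^2*(cos(s) + 3)^2)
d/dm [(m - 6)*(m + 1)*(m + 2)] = 3*m^2 - 6*m - 16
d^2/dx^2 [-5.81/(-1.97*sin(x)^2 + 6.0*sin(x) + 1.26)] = (90.192116*sin(x)^4 - 206.0226*sin(x)^3 + 131.558154*sin(x)^2 + 368.1216*sin(x) - 447.163164)/(-1.97*sin(x)^2 + 6.0*sin(x) + 1.26)^3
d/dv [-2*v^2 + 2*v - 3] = 2 - 4*v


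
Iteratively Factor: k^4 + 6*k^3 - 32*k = (k)*(k^3 + 6*k^2 - 32) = k*(k - 2)*(k^2 + 8*k + 16) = k*(k - 2)*(k + 4)*(k + 4)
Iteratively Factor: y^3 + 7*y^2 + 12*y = (y)*(y^2 + 7*y + 12) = y*(y + 4)*(y + 3)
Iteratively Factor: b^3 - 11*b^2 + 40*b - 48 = (b - 3)*(b^2 - 8*b + 16) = (b - 4)*(b - 3)*(b - 4)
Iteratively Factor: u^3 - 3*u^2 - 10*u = (u - 5)*(u^2 + 2*u) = u*(u - 5)*(u + 2)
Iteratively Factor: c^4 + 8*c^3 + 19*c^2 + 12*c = (c)*(c^3 + 8*c^2 + 19*c + 12) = c*(c + 1)*(c^2 + 7*c + 12) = c*(c + 1)*(c + 4)*(c + 3)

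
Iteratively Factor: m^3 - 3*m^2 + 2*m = (m - 1)*(m^2 - 2*m) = (m - 2)*(m - 1)*(m)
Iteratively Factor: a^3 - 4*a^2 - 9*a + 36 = (a + 3)*(a^2 - 7*a + 12) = (a - 4)*(a + 3)*(a - 3)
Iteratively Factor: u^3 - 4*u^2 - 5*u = (u - 5)*(u^2 + u) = u*(u - 5)*(u + 1)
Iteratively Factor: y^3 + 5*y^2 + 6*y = (y + 3)*(y^2 + 2*y) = (y + 2)*(y + 3)*(y)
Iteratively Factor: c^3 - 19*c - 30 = (c + 2)*(c^2 - 2*c - 15) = (c + 2)*(c + 3)*(c - 5)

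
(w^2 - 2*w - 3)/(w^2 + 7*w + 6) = (w - 3)/(w + 6)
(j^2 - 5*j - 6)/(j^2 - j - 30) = (j + 1)/(j + 5)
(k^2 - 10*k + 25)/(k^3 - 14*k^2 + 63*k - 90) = (k - 5)/(k^2 - 9*k + 18)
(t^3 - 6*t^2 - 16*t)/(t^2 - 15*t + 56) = t*(t + 2)/(t - 7)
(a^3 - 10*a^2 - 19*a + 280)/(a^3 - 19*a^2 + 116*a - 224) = (a + 5)/(a - 4)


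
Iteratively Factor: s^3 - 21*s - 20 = (s + 1)*(s^2 - s - 20) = (s + 1)*(s + 4)*(s - 5)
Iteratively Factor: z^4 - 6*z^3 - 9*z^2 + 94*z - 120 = (z - 5)*(z^3 - z^2 - 14*z + 24) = (z - 5)*(z + 4)*(z^2 - 5*z + 6) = (z - 5)*(z - 3)*(z + 4)*(z - 2)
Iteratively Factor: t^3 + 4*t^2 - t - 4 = (t + 1)*(t^2 + 3*t - 4) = (t + 1)*(t + 4)*(t - 1)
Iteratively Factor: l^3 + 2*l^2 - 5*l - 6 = (l + 3)*(l^2 - l - 2) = (l + 1)*(l + 3)*(l - 2)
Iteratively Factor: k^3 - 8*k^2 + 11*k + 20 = (k - 4)*(k^2 - 4*k - 5) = (k - 4)*(k + 1)*(k - 5)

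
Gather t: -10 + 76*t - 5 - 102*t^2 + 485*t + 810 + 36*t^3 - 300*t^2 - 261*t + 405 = 36*t^3 - 402*t^2 + 300*t + 1200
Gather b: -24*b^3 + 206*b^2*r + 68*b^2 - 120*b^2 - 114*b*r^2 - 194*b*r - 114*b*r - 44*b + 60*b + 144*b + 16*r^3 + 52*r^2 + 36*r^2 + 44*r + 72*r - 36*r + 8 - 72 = -24*b^3 + b^2*(206*r - 52) + b*(-114*r^2 - 308*r + 160) + 16*r^3 + 88*r^2 + 80*r - 64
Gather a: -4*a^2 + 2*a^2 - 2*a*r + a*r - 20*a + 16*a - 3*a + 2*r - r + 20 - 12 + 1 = -2*a^2 + a*(-r - 7) + r + 9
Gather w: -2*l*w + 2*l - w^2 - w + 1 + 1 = 2*l - w^2 + w*(-2*l - 1) + 2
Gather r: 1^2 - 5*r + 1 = 2 - 5*r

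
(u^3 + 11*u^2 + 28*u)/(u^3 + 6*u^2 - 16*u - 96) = u*(u + 7)/(u^2 + 2*u - 24)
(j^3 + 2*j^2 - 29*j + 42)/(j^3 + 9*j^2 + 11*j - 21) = (j^2 - 5*j + 6)/(j^2 + 2*j - 3)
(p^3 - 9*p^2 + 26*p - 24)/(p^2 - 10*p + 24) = (p^2 - 5*p + 6)/(p - 6)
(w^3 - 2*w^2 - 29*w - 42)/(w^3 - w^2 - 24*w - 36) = (w - 7)/(w - 6)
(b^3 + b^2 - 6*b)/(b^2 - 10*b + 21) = b*(b^2 + b - 6)/(b^2 - 10*b + 21)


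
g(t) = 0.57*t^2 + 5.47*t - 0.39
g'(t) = 1.14*t + 5.47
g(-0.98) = -5.20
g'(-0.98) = 4.35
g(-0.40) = -2.49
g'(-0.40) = 5.01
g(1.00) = 5.65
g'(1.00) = 6.61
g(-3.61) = -12.71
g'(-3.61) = 1.35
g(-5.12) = -13.45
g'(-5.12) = -0.37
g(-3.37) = -12.35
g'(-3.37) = 1.63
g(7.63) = 74.53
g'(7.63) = 14.17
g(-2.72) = -11.05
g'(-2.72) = 2.37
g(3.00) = 21.15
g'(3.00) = 8.89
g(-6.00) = -12.69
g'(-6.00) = -1.37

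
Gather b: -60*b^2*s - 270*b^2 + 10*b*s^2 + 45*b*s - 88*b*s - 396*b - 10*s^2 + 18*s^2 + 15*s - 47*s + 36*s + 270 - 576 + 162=b^2*(-60*s - 270) + b*(10*s^2 - 43*s - 396) + 8*s^2 + 4*s - 144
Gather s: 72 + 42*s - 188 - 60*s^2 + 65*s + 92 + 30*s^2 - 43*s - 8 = -30*s^2 + 64*s - 32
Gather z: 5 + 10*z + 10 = 10*z + 15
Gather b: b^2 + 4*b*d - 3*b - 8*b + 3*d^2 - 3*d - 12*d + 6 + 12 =b^2 + b*(4*d - 11) + 3*d^2 - 15*d + 18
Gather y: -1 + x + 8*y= x + 8*y - 1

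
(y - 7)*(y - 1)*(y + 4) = y^3 - 4*y^2 - 25*y + 28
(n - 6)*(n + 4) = n^2 - 2*n - 24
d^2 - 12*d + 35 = (d - 7)*(d - 5)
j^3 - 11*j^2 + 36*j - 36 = (j - 6)*(j - 3)*(j - 2)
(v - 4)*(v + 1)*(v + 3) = v^3 - 13*v - 12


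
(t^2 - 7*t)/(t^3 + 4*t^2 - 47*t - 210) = t/(t^2 + 11*t + 30)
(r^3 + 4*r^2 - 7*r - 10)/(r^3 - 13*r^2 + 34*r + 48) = (r^2 + 3*r - 10)/(r^2 - 14*r + 48)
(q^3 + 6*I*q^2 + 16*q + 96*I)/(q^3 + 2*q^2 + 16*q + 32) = (q + 6*I)/(q + 2)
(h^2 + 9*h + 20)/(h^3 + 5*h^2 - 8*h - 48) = (h + 5)/(h^2 + h - 12)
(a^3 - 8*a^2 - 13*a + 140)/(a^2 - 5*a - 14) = (a^2 - a - 20)/(a + 2)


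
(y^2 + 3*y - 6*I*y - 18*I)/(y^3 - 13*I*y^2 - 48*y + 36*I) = (y + 3)/(y^2 - 7*I*y - 6)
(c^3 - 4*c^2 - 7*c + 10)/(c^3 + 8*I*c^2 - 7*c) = (c^3 - 4*c^2 - 7*c + 10)/(c*(c^2 + 8*I*c - 7))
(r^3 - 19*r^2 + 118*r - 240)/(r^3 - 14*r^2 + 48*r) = (r - 5)/r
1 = 1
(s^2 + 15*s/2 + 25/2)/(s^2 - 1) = (2*s^2 + 15*s + 25)/(2*(s^2 - 1))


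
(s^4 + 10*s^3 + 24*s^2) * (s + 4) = s^5 + 14*s^4 + 64*s^3 + 96*s^2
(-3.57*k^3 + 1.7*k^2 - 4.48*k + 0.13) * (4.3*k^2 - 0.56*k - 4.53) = -15.351*k^5 + 9.3092*k^4 - 4.0439*k^3 - 4.6332*k^2 + 20.2216*k - 0.5889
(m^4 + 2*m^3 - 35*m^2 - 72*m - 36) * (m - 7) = m^5 - 5*m^4 - 49*m^3 + 173*m^2 + 468*m + 252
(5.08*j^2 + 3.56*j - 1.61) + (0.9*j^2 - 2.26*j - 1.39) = 5.98*j^2 + 1.3*j - 3.0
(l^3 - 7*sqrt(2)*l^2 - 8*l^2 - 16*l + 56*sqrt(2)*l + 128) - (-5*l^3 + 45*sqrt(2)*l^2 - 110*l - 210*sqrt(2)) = 6*l^3 - 52*sqrt(2)*l^2 - 8*l^2 + 56*sqrt(2)*l + 94*l + 128 + 210*sqrt(2)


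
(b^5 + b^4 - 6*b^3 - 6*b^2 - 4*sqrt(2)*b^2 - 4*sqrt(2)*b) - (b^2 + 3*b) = b^5 + b^4 - 6*b^3 - 7*b^2 - 4*sqrt(2)*b^2 - 4*sqrt(2)*b - 3*b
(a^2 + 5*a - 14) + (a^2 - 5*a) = 2*a^2 - 14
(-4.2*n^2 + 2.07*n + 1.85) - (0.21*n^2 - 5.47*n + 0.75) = -4.41*n^2 + 7.54*n + 1.1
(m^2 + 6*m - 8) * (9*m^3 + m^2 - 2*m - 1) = 9*m^5 + 55*m^4 - 68*m^3 - 21*m^2 + 10*m + 8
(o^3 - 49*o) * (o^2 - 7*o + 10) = o^5 - 7*o^4 - 39*o^3 + 343*o^2 - 490*o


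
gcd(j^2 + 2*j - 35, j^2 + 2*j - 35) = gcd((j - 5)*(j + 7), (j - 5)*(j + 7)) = j^2 + 2*j - 35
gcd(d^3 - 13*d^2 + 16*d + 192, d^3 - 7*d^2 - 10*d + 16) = d - 8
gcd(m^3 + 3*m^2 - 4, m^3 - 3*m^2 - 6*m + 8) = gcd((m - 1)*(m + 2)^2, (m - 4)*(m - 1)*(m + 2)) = m^2 + m - 2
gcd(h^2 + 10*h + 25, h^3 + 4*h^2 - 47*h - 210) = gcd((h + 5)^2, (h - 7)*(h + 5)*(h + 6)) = h + 5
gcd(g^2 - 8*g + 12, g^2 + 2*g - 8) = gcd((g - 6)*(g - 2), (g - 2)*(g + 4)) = g - 2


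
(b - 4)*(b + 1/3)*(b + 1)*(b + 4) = b^4 + 4*b^3/3 - 47*b^2/3 - 64*b/3 - 16/3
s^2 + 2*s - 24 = (s - 4)*(s + 6)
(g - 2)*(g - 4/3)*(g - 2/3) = g^3 - 4*g^2 + 44*g/9 - 16/9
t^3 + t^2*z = t^2*(t + z)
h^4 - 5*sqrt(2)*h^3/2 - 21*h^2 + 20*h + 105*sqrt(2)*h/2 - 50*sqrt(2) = (h - 4)*(h - 1)*(h + 5)*(h - 5*sqrt(2)/2)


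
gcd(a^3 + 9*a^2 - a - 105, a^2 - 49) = a + 7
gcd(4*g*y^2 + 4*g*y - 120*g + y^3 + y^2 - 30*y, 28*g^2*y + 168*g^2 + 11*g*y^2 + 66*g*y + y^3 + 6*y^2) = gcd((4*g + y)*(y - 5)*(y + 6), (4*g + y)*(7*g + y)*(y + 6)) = 4*g*y + 24*g + y^2 + 6*y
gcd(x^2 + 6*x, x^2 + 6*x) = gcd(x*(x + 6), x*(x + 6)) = x^2 + 6*x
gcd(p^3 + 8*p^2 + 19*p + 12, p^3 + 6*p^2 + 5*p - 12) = p^2 + 7*p + 12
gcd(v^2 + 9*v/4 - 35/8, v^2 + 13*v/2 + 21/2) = v + 7/2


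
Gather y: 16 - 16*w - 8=8 - 16*w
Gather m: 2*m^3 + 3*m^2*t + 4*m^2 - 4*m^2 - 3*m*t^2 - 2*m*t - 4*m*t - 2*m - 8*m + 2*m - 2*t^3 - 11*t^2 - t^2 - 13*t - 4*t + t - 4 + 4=2*m^3 + 3*m^2*t + m*(-3*t^2 - 6*t - 8) - 2*t^3 - 12*t^2 - 16*t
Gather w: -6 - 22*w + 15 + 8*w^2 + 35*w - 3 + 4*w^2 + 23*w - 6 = 12*w^2 + 36*w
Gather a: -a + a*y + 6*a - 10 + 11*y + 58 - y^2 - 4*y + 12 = a*(y + 5) - y^2 + 7*y + 60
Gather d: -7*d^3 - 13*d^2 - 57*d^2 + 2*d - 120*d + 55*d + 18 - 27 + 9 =-7*d^3 - 70*d^2 - 63*d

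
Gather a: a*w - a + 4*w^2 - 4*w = a*(w - 1) + 4*w^2 - 4*w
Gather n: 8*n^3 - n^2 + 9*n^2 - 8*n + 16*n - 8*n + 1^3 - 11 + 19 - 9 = 8*n^3 + 8*n^2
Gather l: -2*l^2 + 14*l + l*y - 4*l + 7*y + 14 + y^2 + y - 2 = -2*l^2 + l*(y + 10) + y^2 + 8*y + 12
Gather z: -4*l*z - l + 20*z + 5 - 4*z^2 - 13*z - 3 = -l - 4*z^2 + z*(7 - 4*l) + 2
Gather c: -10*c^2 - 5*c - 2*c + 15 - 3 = -10*c^2 - 7*c + 12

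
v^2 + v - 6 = (v - 2)*(v + 3)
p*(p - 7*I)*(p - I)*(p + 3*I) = p^4 - 5*I*p^3 + 17*p^2 - 21*I*p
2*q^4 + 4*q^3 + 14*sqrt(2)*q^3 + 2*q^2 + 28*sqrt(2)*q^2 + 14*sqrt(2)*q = q*(q + 7*sqrt(2))*(sqrt(2)*q + sqrt(2))^2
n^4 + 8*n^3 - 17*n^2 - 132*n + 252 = (n - 3)*(n - 2)*(n + 6)*(n + 7)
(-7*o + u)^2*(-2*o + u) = -98*o^3 + 77*o^2*u - 16*o*u^2 + u^3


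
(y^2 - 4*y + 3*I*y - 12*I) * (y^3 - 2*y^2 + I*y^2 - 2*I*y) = y^5 - 6*y^4 + 4*I*y^4 + 5*y^3 - 24*I*y^3 + 18*y^2 + 32*I*y^2 - 24*y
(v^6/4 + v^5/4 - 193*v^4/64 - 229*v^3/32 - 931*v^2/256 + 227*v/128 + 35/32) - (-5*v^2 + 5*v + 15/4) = v^6/4 + v^5/4 - 193*v^4/64 - 229*v^3/32 + 349*v^2/256 - 413*v/128 - 85/32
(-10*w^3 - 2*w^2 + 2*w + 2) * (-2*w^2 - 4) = 20*w^5 + 4*w^4 + 36*w^3 + 4*w^2 - 8*w - 8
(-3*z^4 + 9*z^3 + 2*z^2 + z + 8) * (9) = -27*z^4 + 81*z^3 + 18*z^2 + 9*z + 72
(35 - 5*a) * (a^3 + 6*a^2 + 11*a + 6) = -5*a^4 + 5*a^3 + 155*a^2 + 355*a + 210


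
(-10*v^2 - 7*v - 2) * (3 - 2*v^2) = 20*v^4 + 14*v^3 - 26*v^2 - 21*v - 6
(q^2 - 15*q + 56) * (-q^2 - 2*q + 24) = -q^4 + 13*q^3 - 2*q^2 - 472*q + 1344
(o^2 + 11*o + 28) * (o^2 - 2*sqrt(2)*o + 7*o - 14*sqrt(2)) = o^4 - 2*sqrt(2)*o^3 + 18*o^3 - 36*sqrt(2)*o^2 + 105*o^2 - 210*sqrt(2)*o + 196*o - 392*sqrt(2)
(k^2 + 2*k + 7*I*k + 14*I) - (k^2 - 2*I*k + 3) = 2*k + 9*I*k - 3 + 14*I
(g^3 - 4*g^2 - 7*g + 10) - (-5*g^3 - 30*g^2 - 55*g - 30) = 6*g^3 + 26*g^2 + 48*g + 40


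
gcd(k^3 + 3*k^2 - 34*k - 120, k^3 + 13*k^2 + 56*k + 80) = k^2 + 9*k + 20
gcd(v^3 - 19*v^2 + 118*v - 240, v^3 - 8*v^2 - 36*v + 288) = v^2 - 14*v + 48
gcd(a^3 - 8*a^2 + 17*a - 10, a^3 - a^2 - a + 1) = a - 1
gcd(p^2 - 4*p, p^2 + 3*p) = p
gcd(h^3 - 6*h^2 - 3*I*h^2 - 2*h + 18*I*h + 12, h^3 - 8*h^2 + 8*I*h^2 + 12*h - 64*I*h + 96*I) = h - 6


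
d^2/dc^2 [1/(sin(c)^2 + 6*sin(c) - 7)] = -(4*sin(c)^3 + 22*sin(c)^2 + 80*sin(c) + 86)/((sin(c) - 1)^2*(sin(c) + 7)^3)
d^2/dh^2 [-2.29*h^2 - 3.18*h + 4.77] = -4.58000000000000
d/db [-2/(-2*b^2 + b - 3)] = 2*(1 - 4*b)/(2*b^2 - b + 3)^2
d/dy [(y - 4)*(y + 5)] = 2*y + 1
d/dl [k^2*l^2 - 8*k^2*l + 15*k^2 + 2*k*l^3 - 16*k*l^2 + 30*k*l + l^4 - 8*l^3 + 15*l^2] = 2*k^2*l - 8*k^2 + 6*k*l^2 - 32*k*l + 30*k + 4*l^3 - 24*l^2 + 30*l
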